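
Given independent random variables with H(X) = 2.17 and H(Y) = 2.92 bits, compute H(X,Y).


For independent variables, H(X,Y) = H(X) + H(Y) = 2.17 + 2.92 = 5.09

5.09 bits


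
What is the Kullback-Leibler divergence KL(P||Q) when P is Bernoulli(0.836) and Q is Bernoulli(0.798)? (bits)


KL = p*log2(p/q) + (1-p)*log2((1-p)/(1-q)) = 0.836*log2(0.836/0.798) + 0.164*log2(0.164/0.202) = 0.0068

0.0068 bits


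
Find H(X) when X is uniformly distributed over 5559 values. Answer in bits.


H = log2(n) = log2(5559) = 12.4406

12.4406 bits


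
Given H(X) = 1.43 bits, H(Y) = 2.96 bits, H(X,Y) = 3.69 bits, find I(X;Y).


I(X;Y) = H(X) + H(Y) - H(X,Y) = 1.43 + 2.96 - 3.69 = 0.7

0.7 bits


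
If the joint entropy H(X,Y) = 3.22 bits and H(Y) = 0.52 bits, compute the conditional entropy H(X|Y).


H(X|Y) = H(X,Y) - H(Y) = 3.22 - 0.52 = 2.7

2.7 bits


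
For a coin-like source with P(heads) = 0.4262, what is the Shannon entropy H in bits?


H = -p*log2(p) - (1-p)*log2(1-p). -0.4262*log2(0.4262) = 0.524395; -0.5738*log2(0.5738) = 0.459832. H = 0.524395 + 0.459832 = 0.9842

0.9842 bits


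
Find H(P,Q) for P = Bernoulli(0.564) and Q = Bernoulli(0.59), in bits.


H(P,Q) = -p*log2(q) - (1-p)*log2(1-q). -0.564*log2(0.59) = 0.429324; -0.436*log2(0.41) = 0.560829. H(P,Q) = 0.429324 + 0.560829 = 0.9902

0.9902 bits


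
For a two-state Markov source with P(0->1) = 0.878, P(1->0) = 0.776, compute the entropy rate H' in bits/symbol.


Stationary distribution: pi_0 = p10/(p01+p10) = 0.4692, pi_1 = 0.5308. Entropy rate H' = pi_0*H(p01) + pi_1*H(p10) = 0.4692*0.5351 + 0.5308*0.7674 = 0.6584

0.6584 bits/symbol


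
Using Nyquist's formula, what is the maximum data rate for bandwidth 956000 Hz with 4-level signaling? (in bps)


Rate = 2 * B * log2(M) = 2 * 956000 * 2.0 = 3824000.0

3824000.0 bps


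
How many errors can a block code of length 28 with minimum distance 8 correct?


Correction capability = floor((d-1)/2) = floor((8-1)/2) = 3

3 errors


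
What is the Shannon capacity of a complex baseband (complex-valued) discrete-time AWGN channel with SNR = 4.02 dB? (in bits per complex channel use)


SNR_linear = 10^(4.02/10) = 2.5235; C = log2(1 + SNR_linear) = log2(1 + 2.5235) = 1.817

1.817 bits/channel use


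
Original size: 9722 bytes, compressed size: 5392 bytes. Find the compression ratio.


Ratio = original / compressed = 9722 / 5392 = 1.803

1.803


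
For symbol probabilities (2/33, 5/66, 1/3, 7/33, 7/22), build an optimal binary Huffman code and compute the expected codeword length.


Huffman construction (repeatedly merge the two least-probable nodes; each merge adds 1 bit to every symbol beneath it): 2/33 + 5/66 = 3/22; 3/22 + 7/33 = 23/66; 7/22 + 1/3 = 43/66; 23/66 + 43/66 = 1. Resulting codeword lengths (in the order the probabilities were given): (3, 3, 2, 2, 2). L_avg = sum(p_i * l_i) = 2/33*3 + 5/66*3 + 1/3*2 + 7/33*2 + 7/22*2 = 47/22 = 2.1364

2.1364 bits


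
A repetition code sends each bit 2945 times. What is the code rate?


Rate = k/n = 1/2945

1/2945


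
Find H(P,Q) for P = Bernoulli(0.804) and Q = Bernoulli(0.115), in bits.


H(P,Q) = -p*log2(q) - (1-p)*log2(1-q). -0.804*log2(0.115) = 2.508717; -0.196*log2(0.885) = 0.034545. H(P,Q) = 2.508717 + 0.034545 = 2.5433

2.5433 bits


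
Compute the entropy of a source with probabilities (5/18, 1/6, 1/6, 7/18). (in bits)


H = -sum(p_i * log2(p_i)). Terms: -(5/18)*log2(5/18) = 0.513332; -(1/6)*log2(1/6) = 0.430827; -(1/6)*log2(1/6) = 0.430827; -(7/18)*log2(7/18) = 0.529888. H = 0.513332 + 0.430827 + 0.430827 + 0.529888 = 1.9049

1.9049 bits


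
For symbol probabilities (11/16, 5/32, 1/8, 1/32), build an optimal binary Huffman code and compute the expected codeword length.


Huffman construction (repeatedly merge the two least-probable nodes; each merge adds 1 bit to every symbol beneath it): 1/32 + 1/8 = 5/32; 5/32 + 5/32 = 5/16; 5/16 + 11/16 = 1. Resulting codeword lengths (in the order the probabilities were given): (1, 2, 3, 3). L_avg = sum(p_i * l_i) = 11/16*1 + 5/32*2 + 1/8*3 + 1/32*3 = 47/32 = 1.4688

1.4688 bits


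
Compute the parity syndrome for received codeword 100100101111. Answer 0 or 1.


Syndrome = XOR of all bits = 1 XOR 0 XOR 0 XOR 1 XOR 0 XOR 0 XOR 1 XOR 0 XOR 1 XOR 1 XOR 1 XOR 1 = 1

1


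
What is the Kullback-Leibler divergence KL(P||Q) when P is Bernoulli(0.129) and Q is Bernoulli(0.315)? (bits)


KL = p*log2(p/q) + (1-p)*log2((1-p)/(1-q)) = 0.129*log2(0.129/0.315) + 0.871*log2(0.871/0.685) = 0.1357

0.1357 bits


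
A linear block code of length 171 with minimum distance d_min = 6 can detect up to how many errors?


Detection capability = d_min - 1 = 6 - 1 = 5

5 errors


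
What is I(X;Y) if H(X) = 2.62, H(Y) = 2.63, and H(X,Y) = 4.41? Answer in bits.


I(X;Y) = H(X) + H(Y) - H(X,Y) = 2.62 + 2.63 - 4.41 = 0.84

0.84 bits


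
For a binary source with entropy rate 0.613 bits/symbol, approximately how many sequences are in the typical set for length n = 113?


log2|A_typical| = nH = 113 * 0.613 = 69.269, so |A_typical| ~ 2^69.269 = 7.113e+20

7.113e+20


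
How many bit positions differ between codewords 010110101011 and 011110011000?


Count differing positions: . . ^ . . . ^ ^ . . ^ ^ = 5 differences

5


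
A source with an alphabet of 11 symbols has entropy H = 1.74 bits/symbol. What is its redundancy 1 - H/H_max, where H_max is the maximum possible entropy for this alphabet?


H_max = log2(K) = log2(11) = 3.4594 bits/symbol. Redundancy = 1 - H/H_max = 1 - 1.74/3.4594 = 1 - 0.503 = 0.497

0.497


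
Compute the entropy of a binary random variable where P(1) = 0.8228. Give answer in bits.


H = -p*log2(p) - (1-p)*log2(1-p). -0.8228*log2(0.8228) = 0.231525; -0.1772*log2(0.1772) = 0.442389. H = 0.231525 + 0.442389 = 0.6739

0.6739 bits


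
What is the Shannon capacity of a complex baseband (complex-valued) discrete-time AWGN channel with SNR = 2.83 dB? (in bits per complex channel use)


SNR_linear = 10^(2.83/10) = 1.9187; C = log2(1 + SNR_linear) = log2(1 + 1.9187) = 1.5453

1.5453 bits/channel use


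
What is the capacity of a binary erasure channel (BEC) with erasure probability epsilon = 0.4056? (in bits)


C = 1 - epsilon = 1 - 0.4056 = 0.5944

0.5944 bits


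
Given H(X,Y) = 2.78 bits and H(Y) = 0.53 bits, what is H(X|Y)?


H(X|Y) = H(X,Y) - H(Y) = 2.78 - 0.53 = 2.25

2.25 bits


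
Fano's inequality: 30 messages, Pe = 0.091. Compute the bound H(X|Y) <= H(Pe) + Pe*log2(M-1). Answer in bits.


H(Pe) = -Pe*log2(Pe) - (1-Pe)*log2(1-Pe) = -0.091*log2(0.091) - 0.909*log2(0.909) = 0.314677 + 0.125122 = 0.4398. Pe*log2(M-1) = 0.091*log2(29) = 0.442076. Bound = H(Pe) + Pe*log2(M-1) = 0.314677 + 0.125122 + 0.442076 = 0.8819

0.8819 bits


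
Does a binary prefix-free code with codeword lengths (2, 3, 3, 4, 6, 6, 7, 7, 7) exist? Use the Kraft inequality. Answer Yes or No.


Kraft sum = sum(2^(-l_i)) = 0.6172, need <= 1. Result: satisfied (a binary prefix-free code with these lengths exists)

Yes


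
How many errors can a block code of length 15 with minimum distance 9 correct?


Correction capability = floor((d-1)/2) = floor((9-1)/2) = 4

4 errors


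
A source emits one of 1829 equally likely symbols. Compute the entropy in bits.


H = log2(n) = log2(1829) = 10.8368

10.8368 bits


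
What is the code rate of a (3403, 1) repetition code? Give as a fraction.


Rate = k/n = 1/3403

1/3403


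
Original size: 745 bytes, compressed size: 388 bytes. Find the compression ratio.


Ratio = original / compressed = 745 / 388 = 1.9201

1.9201


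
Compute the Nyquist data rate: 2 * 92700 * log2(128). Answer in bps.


Rate = 2 * B * log2(M) = 2 * 92700 * 7.0 = 1297800.0

1297800.0 bps


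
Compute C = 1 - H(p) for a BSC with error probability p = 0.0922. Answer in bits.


H(p) = -p*log2(p) - (1-p)*log2(1-p) = -0.0922*log2(0.0922) - 0.9078*log2(0.9078) = 0.317084 + 0.126687 = 0.4438. C = 1 - H(p) = 1 - 0.4438 = 0.5562

0.5562 bits


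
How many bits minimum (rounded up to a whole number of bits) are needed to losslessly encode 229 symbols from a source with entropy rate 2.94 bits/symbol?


Minimum bits >= n * H = 229 * 2.94 = 673.26, rounded up to a whole number of bits = 674

674 bits


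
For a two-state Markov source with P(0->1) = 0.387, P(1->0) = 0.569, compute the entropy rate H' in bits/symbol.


Stationary distribution: pi_0 = p10/(p01+p10) = 0.5952, pi_1 = 0.4048. Entropy rate H' = pi_0*H(p01) + pi_1*H(p10) = 0.5952*0.9628 + 0.4048*0.9862 = 0.9723

0.9723 bits/symbol


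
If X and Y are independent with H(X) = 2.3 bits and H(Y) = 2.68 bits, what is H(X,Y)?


For independent variables, H(X,Y) = H(X) + H(Y) = 2.3 + 2.68 = 4.98

4.98 bits


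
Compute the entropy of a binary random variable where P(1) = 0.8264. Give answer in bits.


H = -p*log2(p) - (1-p)*log2(1-p). -0.8264*log2(0.8264) = 0.227333; -0.1736*log2(0.1736) = 0.438542. H = 0.227333 + 0.438542 = 0.6659

0.6659 bits


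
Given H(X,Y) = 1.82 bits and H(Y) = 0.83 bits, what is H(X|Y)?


H(X|Y) = H(X,Y) - H(Y) = 1.82 - 0.83 = 0.99

0.99 bits


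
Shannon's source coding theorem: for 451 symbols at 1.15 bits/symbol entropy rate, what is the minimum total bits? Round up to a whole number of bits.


Minimum bits >= n * H = 451 * 1.15 = 518.65, rounded up to a whole number of bits = 519

519 bits


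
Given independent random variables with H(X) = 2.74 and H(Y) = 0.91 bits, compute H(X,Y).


For independent variables, H(X,Y) = H(X) + H(Y) = 2.74 + 0.91 = 3.65

3.65 bits


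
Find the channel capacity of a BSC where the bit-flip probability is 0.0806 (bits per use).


H(p) = -p*log2(p) - (1-p)*log2(1-p) = -0.0806*log2(0.0806) - 0.9194*log2(0.9194) = 0.292826 + 0.111464 = 0.4043. C = 1 - H(p) = 1 - 0.4043 = 0.5957

0.5957 bits


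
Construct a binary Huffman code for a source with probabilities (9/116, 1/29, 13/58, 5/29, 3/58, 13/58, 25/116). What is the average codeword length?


Huffman construction (repeatedly merge the two least-probable nodes; each merge adds 1 bit to every symbol beneath it): 1/29 + 3/58 = 5/58; 9/116 + 5/58 = 19/116; 19/116 + 5/29 = 39/116; 25/116 + 13/58 = 51/116; 13/58 + 39/116 = 65/116; 51/116 + 65/116 = 1. Resulting codeword lengths (in the order the probabilities were given): (4, 5, 2, 3, 5, 2, 2). L_avg = sum(p_i * l_i) = 9/116*4 + 1/29*5 + 13/58*2 + 5/29*3 + 3/58*5 + 13/58*2 + 25/116*2 = 75/29 = 2.5862

2.5862 bits


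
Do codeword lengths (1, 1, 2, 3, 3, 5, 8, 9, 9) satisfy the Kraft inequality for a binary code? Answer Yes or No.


Kraft sum = sum(2^(-l_i)) = 1.5391, need <= 1. Result: violated (a binary prefix-free code with these lengths cannot exist)

No


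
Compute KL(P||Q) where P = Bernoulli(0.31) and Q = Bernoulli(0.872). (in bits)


KL = p*log2(p/q) + (1-p)*log2((1-p)/(1-q)) = 0.31*log2(0.31/0.872) + 0.69*log2(0.69/0.128) = 1.2145

1.2145 bits


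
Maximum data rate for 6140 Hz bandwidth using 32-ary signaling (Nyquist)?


Rate = 2 * B * log2(M) = 2 * 6140 * 5.0 = 61400.0

61400.0 bps


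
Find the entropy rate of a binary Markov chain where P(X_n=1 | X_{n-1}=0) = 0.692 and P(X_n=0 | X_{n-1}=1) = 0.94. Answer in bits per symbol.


Stationary distribution: pi_0 = p10/(p01+p10) = 0.576, pi_1 = 0.424. Entropy rate H' = pi_0*H(p01) + pi_1*H(p10) = 0.576*0.8909 + 0.424*0.3274 = 0.652

0.652 bits/symbol


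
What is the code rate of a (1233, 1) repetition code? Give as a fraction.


Rate = k/n = 1/1233

1/1233


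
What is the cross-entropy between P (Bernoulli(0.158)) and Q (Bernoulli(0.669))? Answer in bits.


H(P,Q) = -p*log2(q) - (1-p)*log2(1-q). -0.158*log2(0.669) = 0.091628; -0.842*log2(0.331) = 1.343072. H(P,Q) = 0.091628 + 1.343072 = 1.4347

1.4347 bits


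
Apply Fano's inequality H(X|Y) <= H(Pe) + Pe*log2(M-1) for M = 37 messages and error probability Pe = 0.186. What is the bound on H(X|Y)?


H(Pe) = -Pe*log2(Pe) - (1-Pe)*log2(1-Pe) = -0.186*log2(0.186) - 0.814*log2(0.814) = 0.451352 + 0.241676 = 0.693. Pe*log2(M-1) = 0.186*log2(36) = 0.961606. Bound = H(Pe) + Pe*log2(M-1) = 0.451352 + 0.241676 + 0.961606 = 1.6546

1.6546 bits


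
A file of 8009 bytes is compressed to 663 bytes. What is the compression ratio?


Ratio = original / compressed = 8009 / 663 = 12.0799

12.0799


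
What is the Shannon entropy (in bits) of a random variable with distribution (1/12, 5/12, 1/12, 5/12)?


H = -sum(p_i * log2(p_i)). Terms: -(1/12)*log2(1/12) = 0.298747; -(5/12)*log2(5/12) = 0.526264; -(1/12)*log2(1/12) = 0.298747; -(5/12)*log2(5/12) = 0.526264. H = 0.298747 + 0.526264 + 0.298747 + 0.526264 = 1.65

1.65 bits


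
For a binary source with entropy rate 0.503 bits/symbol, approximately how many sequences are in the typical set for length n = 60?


log2|A_typical| = nH = 60 * 0.503 = 30.18, so |A_typical| ~ 2^30.18 = 1.216e+09

1.216e+09


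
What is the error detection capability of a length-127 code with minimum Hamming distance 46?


Detection capability = d_min - 1 = 46 - 1 = 45

45 errors


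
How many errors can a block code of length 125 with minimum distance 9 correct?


Correction capability = floor((d-1)/2) = floor((9-1)/2) = 4

4 errors


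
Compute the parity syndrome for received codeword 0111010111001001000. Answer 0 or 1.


Syndrome = XOR of all bits = 0 XOR 1 XOR 1 XOR 1 XOR 0 XOR 1 XOR 0 XOR 1 XOR 1 XOR 1 XOR 0 XOR 0 XOR 1 XOR 0 XOR 0 XOR 1 XOR 0 XOR 0 XOR 0 = 1

1


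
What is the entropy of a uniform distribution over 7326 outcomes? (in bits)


H = log2(n) = log2(7326) = 12.8388

12.8388 bits


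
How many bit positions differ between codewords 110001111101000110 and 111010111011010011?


Count differing positions: . . ^ . ^ ^ . . . ^ ^ . . ^ . ^ . ^ = 8 differences

8


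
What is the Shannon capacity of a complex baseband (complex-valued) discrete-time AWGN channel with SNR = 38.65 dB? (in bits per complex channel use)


SNR_linear = 10^(38.65/10) = 7328.2453; C = log2(1 + SNR_linear) = log2(1 + 7328.2453) = 12.8394

12.8394 bits/channel use


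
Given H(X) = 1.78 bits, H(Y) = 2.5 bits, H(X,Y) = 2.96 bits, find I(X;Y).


I(X;Y) = H(X) + H(Y) - H(X,Y) = 1.78 + 2.5 - 2.96 = 1.32

1.32 bits


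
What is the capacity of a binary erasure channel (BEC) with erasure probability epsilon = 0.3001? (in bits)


C = 1 - epsilon = 1 - 0.3001 = 0.6999

0.6999 bits


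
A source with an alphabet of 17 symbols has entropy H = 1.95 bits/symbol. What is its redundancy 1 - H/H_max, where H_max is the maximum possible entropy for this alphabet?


H_max = log2(K) = log2(17) = 4.0875 bits/symbol. Redundancy = 1 - H/H_max = 1 - 1.95/4.0875 = 1 - 0.4771 = 0.5229

0.5229


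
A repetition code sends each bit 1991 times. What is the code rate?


Rate = k/n = 1/1991

1/1991


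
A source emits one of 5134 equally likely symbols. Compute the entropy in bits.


H = log2(n) = log2(5134) = 12.3259

12.3259 bits


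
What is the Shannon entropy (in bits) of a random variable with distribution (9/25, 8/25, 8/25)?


H = -sum(p_i * log2(p_i)). Terms: -(9/25)*log2(9/25) = 0.530615; -(8/25)*log2(8/25) = 0.526034; -(8/25)*log2(8/25) = 0.526034. H = 0.530615 + 0.526034 + 0.526034 = 1.5827

1.5827 bits


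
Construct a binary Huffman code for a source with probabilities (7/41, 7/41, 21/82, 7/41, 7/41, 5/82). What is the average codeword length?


Huffman construction (repeatedly merge the two least-probable nodes; each merge adds 1 bit to every symbol beneath it): 5/82 + 7/41 = 19/82; 7/41 + 7/41 = 14/41; 7/41 + 19/82 = 33/82; 21/82 + 14/41 = 49/82; 33/82 + 49/82 = 1. Resulting codeword lengths (in the order the probabilities were given): (3, 3, 2, 3, 2, 3). L_avg = sum(p_i * l_i) = 7/41*3 + 7/41*3 + 21/82*2 + 7/41*3 + 7/41*2 + 5/82*3 = 211/82 = 2.5732

2.5732 bits


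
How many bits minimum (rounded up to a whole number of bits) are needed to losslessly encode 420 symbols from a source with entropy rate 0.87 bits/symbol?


Minimum bits >= n * H = 420 * 0.87 = 365.4, rounded up to a whole number of bits = 366

366 bits


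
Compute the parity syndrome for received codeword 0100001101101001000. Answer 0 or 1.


Syndrome = XOR of all bits = 0 XOR 1 XOR 0 XOR 0 XOR 0 XOR 0 XOR 1 XOR 1 XOR 0 XOR 1 XOR 1 XOR 0 XOR 1 XOR 0 XOR 0 XOR 1 XOR 0 XOR 0 XOR 0 = 1

1


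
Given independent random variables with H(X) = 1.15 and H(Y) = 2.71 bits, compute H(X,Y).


For independent variables, H(X,Y) = H(X) + H(Y) = 1.15 + 2.71 = 3.86

3.86 bits


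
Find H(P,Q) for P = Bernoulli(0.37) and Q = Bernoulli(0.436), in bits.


H(P,Q) = -p*log2(q) - (1-p)*log2(1-q). -0.37*log2(0.436) = 0.443112; -0.63*log2(0.564) = 0.520527. H(P,Q) = 0.443112 + 0.520527 = 0.9636

0.9636 bits


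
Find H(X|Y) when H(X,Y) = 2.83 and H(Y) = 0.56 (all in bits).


H(X|Y) = H(X,Y) - H(Y) = 2.83 - 0.56 = 2.27

2.27 bits


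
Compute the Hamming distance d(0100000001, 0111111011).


Count differing positions: . . ^ ^ ^ ^ ^ . ^ . = 6 differences

6


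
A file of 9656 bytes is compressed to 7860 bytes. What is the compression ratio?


Ratio = original / compressed = 9656 / 7860 = 1.2285

1.2285


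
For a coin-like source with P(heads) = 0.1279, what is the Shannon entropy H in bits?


H = -p*log2(p) - (1-p)*log2(1-p). -0.1279*log2(0.1279) = 0.379468; -0.8721*log2(0.8721) = 0.172183. H = 0.379468 + 0.172183 = 0.5517

0.5517 bits


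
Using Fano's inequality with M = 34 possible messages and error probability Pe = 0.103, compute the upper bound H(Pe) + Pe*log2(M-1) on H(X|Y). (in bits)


H(Pe) = -Pe*log2(Pe) - (1-Pe)*log2(1-Pe) = -0.103*log2(0.103) - 0.897*log2(0.897) = 0.337766 + 0.140668 = 0.4784. Pe*log2(M-1) = 0.103*log2(33) = 0.519573. Bound = H(Pe) + Pe*log2(M-1) = 0.337766 + 0.140668 + 0.519573 = 0.998

0.998 bits


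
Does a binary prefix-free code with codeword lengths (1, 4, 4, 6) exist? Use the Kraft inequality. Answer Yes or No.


Kraft sum = sum(2^(-l_i)) = 0.6406, need <= 1. Result: satisfied (a binary prefix-free code with these lengths exists)

Yes


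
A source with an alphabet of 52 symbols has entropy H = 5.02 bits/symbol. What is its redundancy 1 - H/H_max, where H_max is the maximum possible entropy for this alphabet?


H_max = log2(K) = log2(52) = 5.7004 bits/symbol. Redundancy = 1 - H/H_max = 1 - 5.02/5.7004 = 1 - 0.8806 = 0.1194

0.1194


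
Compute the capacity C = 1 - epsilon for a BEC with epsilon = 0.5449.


C = 1 - epsilon = 1 - 0.5449 = 0.4551

0.4551 bits


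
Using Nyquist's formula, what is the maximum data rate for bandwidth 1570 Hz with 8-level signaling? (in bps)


Rate = 2 * B * log2(M) = 2 * 1570 * 3.0 = 9420.0

9420.0 bps


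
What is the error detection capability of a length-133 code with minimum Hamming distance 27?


Detection capability = d_min - 1 = 27 - 1 = 26

26 errors


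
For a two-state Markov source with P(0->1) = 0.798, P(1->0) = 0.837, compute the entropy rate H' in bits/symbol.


Stationary distribution: pi_0 = p10/(p01+p10) = 0.5119, pi_1 = 0.4881. Entropy rate H' = pi_0*H(p01) + pi_1*H(p10) = 0.5119*0.7259 + 0.4881*0.6414 = 0.6847

0.6847 bits/symbol


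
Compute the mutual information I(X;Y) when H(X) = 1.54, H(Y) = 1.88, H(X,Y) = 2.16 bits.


I(X;Y) = H(X) + H(Y) - H(X,Y) = 1.54 + 1.88 - 2.16 = 1.26

1.26 bits


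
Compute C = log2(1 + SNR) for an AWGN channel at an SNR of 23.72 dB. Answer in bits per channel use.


SNR_linear = 10^(23.72/10) = 235.5049; C = log2(1 + SNR_linear) = log2(1 + 235.5049) = 7.8857

7.8857 bits/channel use


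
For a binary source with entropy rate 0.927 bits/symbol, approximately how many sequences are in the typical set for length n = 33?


log2|A_typical| = nH = 33 * 0.927 = 30.591, so |A_typical| ~ 2^30.591 = 1.617e+09

1.617e+09


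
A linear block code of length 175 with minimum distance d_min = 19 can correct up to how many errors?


Correction capability = floor((d-1)/2) = floor((19-1)/2) = 9

9 errors


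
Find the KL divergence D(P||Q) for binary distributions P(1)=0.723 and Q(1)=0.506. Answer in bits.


KL = p*log2(p/q) + (1-p)*log2((1-p)/(1-q)) = 0.723*log2(0.723/0.506) + 0.277*log2(0.277/0.494) = 0.1411

0.1411 bits


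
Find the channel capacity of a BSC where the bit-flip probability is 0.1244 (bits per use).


H(p) = -p*log2(p) - (1-p)*log2(1-p) = -0.1244*log2(0.1244) - 0.8756*log2(0.8756) = 0.374064 + 0.167814 = 0.5419. C = 1 - H(p) = 1 - 0.5419 = 0.4581

0.4581 bits


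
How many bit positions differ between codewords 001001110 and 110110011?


Count differing positions: ^ ^ ^ ^ ^ ^ ^ . ^ = 8 differences

8


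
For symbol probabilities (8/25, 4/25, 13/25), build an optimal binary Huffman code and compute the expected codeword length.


Huffman construction (repeatedly merge the two least-probable nodes; each merge adds 1 bit to every symbol beneath it): 4/25 + 8/25 = 12/25; 12/25 + 13/25 = 1. Resulting codeword lengths (in the order the probabilities were given): (2, 2, 1). L_avg = sum(p_i * l_i) = 8/25*2 + 4/25*2 + 13/25*1 = 37/25 = 1.48

1.48 bits


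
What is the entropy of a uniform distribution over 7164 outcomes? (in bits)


H = log2(n) = log2(7164) = 12.8065

12.8065 bits


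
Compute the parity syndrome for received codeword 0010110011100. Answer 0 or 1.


Syndrome = XOR of all bits = 0 XOR 0 XOR 1 XOR 0 XOR 1 XOR 1 XOR 0 XOR 0 XOR 1 XOR 1 XOR 1 XOR 0 XOR 0 = 0

0


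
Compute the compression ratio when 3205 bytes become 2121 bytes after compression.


Ratio = original / compressed = 3205 / 2121 = 1.5111

1.5111


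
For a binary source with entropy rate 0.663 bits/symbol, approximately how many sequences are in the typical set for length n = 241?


log2|A_typical| = nH = 241 * 0.663 = 159.783, so |A_typical| ~ 2^159.783 = 1.257e+48

1.257e+48


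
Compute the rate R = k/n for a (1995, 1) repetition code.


Rate = k/n = 1/1995

1/1995


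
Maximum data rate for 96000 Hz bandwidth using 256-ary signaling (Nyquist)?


Rate = 2 * B * log2(M) = 2 * 96000 * 8.0 = 1536000.0

1536000.0 bps


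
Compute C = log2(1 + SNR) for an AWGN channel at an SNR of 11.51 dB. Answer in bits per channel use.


SNR_linear = 10^(11.51/10) = 14.1579; C = log2(1 + SNR_linear) = log2(1 + 14.1579) = 3.922

3.922 bits/channel use


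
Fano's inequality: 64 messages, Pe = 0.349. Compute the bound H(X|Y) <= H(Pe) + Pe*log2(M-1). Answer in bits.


H(Pe) = -Pe*log2(Pe) - (1-Pe)*log2(1-Pe) = -0.349*log2(0.349) - 0.651*log2(0.651) = 0.530027 + 0.403145 = 0.9332. Pe*log2(M-1) = 0.349*log2(63) = 2.086071. Bound = H(Pe) + Pe*log2(M-1) = 0.530027 + 0.403145 + 2.086071 = 3.0192

3.0192 bits


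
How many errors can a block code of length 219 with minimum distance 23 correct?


Correction capability = floor((d-1)/2) = floor((23-1)/2) = 11

11 errors


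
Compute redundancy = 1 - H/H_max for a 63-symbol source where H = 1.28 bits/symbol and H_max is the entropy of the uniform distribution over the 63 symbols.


H_max = log2(K) = log2(63) = 5.9773 bits/symbol. Redundancy = 1 - H/H_max = 1 - 1.28/5.9773 = 1 - 0.2141 = 0.7859

0.7859


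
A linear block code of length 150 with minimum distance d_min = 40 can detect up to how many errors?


Detection capability = d_min - 1 = 40 - 1 = 39

39 errors


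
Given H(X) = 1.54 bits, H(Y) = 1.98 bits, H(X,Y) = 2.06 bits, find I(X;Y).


I(X;Y) = H(X) + H(Y) - H(X,Y) = 1.54 + 1.98 - 2.06 = 1.46

1.46 bits


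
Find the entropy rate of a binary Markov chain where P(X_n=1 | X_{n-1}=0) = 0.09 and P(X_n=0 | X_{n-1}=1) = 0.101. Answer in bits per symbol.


Stationary distribution: pi_0 = p10/(p01+p10) = 0.5288, pi_1 = 0.4712. Entropy rate H' = pi_0*H(p01) + pi_1*H(p10) = 0.5288*0.4365 + 0.4712*0.4722 = 0.4533

0.4533 bits/symbol


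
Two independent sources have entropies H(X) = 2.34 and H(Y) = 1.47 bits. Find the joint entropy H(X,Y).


For independent variables, H(X,Y) = H(X) + H(Y) = 2.34 + 1.47 = 3.81

3.81 bits


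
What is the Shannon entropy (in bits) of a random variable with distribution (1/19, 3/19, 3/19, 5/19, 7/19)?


H = -sum(p_i * log2(p_i)). Terms: -(1/19)*log2(1/19) = 0.223575; -(3/19)*log2(3/19) = 0.420468; -(3/19)*log2(3/19) = 0.420468; -(5/19)*log2(5/19) = 0.506842; -(7/19)*log2(7/19) = 0.530737. H = 0.223575 + 0.420468 + 0.420468 + 0.506842 + 0.530737 = 2.1021

2.1021 bits


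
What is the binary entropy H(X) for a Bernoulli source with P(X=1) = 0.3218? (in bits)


H = -p*log2(p) - (1-p)*log2(1-p). -0.3218*log2(0.3218) = 0.526389; -0.6782*log2(0.6782) = 0.379939. H = 0.526389 + 0.379939 = 0.9063

0.9063 bits


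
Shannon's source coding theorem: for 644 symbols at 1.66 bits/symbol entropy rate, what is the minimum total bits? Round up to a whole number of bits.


Minimum bits >= n * H = 644 * 1.66 = 1069.04, rounded up to a whole number of bits = 1070

1070 bits


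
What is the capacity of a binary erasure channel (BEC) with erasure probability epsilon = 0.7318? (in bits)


C = 1 - epsilon = 1 - 0.7318 = 0.2682

0.2682 bits


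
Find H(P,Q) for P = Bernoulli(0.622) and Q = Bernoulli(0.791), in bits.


H(P,Q) = -p*log2(q) - (1-p)*log2(1-q). -0.622*log2(0.791) = 0.210392; -0.378*log2(0.209) = 0.853685. H(P,Q) = 0.210392 + 0.853685 = 1.0641

1.0641 bits


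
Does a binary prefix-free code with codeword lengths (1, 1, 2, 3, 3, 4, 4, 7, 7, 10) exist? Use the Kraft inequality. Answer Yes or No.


Kraft sum = sum(2^(-l_i)) = 1.6416, need <= 1. Result: violated (a binary prefix-free code with these lengths cannot exist)

No


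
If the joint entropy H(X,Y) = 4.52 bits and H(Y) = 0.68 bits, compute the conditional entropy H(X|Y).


H(X|Y) = H(X,Y) - H(Y) = 4.52 - 0.68 = 3.84

3.84 bits


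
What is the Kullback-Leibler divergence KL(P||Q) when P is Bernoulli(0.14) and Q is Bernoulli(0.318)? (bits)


KL = p*log2(p/q) + (1-p)*log2((1-p)/(1-q)) = 0.14*log2(0.14/0.318) + 0.86*log2(0.86/0.682) = 0.122

0.122 bits


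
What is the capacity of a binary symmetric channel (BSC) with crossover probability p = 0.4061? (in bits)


H(p) = -p*log2(p) - (1-p)*log2(1-p) = -0.4061*log2(0.4061) - 0.5939*log2(0.5939) = 0.527968 + 0.446439 = 0.9744. C = 1 - H(p) = 1 - 0.9744 = 0.0256

0.0256 bits


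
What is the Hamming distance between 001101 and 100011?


Count differing positions: ^ . ^ ^ ^ . = 4 differences

4


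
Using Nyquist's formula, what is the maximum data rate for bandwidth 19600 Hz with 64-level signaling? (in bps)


Rate = 2 * B * log2(M) = 2 * 19600 * 6.0 = 235200.0

235200.0 bps


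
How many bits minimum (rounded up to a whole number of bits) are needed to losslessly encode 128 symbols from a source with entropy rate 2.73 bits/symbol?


Minimum bits >= n * H = 128 * 2.73 = 349.44, rounded up to a whole number of bits = 350

350 bits


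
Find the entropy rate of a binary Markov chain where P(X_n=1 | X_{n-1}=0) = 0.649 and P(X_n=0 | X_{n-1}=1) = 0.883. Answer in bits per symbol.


Stationary distribution: pi_0 = p10/(p01+p10) = 0.5764, pi_1 = 0.4236. Entropy rate H' = pi_0*H(p01) + pi_1*H(p10) = 0.5764*0.935 + 0.4236*0.5207 = 0.7595

0.7595 bits/symbol


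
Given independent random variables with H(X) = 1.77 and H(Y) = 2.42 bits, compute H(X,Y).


For independent variables, H(X,Y) = H(X) + H(Y) = 1.77 + 2.42 = 4.19

4.19 bits


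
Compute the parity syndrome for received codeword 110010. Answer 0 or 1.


Syndrome = XOR of all bits = 1 XOR 1 XOR 0 XOR 0 XOR 1 XOR 0 = 1

1


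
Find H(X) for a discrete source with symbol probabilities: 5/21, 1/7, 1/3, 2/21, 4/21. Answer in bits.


H = -sum(p_i * log2(p_i)). Terms: -(5/21)*log2(5/21) = 0.492950; -(1/7)*log2(1/7) = 0.401051; -(1/3)*log2(1/3) = 0.528321; -(2/21)*log2(2/21) = 0.323078; -(4/21)*log2(4/21) = 0.455680. H = 0.492950 + 0.401051 + 0.528321 + 0.323078 + 0.455680 = 2.2011

2.2011 bits


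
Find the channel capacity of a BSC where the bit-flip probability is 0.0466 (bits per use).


H(p) = -p*log2(p) - (1-p)*log2(1-p) = -0.0466*log2(0.0466) - 0.9534*log2(0.9534) = 0.206136 + 0.065638 = 0.2718. C = 1 - H(p) = 1 - 0.2718 = 0.7282

0.7282 bits


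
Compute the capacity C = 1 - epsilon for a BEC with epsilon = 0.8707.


C = 1 - epsilon = 1 - 0.8707 = 0.1293

0.1293 bits


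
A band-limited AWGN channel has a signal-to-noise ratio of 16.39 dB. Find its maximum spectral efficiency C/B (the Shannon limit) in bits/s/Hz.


SNR_linear = 10^(16.39/10) = 43.5512; C/B = log2(1 + SNR_linear) = log2(1 + 43.5512) = 5.4774

5.4774 bits/s/Hz


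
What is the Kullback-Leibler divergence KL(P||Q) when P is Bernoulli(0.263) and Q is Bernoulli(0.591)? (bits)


KL = p*log2(p/q) + (1-p)*log2((1-p)/(1-q)) = 0.263*log2(0.263/0.591) + 0.737*log2(0.737/0.409) = 0.3189

0.3189 bits


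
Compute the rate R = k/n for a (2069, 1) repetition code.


Rate = k/n = 1/2069

1/2069


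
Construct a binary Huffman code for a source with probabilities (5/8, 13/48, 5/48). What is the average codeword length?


Huffman construction (repeatedly merge the two least-probable nodes; each merge adds 1 bit to every symbol beneath it): 5/48 + 13/48 = 3/8; 3/8 + 5/8 = 1. Resulting codeword lengths (in the order the probabilities were given): (1, 2, 2). L_avg = sum(p_i * l_i) = 5/8*1 + 13/48*2 + 5/48*2 = 11/8 = 1.375

1.375 bits


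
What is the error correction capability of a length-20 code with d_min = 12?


Correction capability = floor((d-1)/2) = floor((12-1)/2) = 5

5 errors


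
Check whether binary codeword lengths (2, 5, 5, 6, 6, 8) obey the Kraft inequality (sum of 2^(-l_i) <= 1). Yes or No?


Kraft sum = sum(2^(-l_i)) = 0.3477, need <= 1. Result: satisfied (a binary prefix-free code with these lengths exists)

Yes


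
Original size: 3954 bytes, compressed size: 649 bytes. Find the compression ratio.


Ratio = original / compressed = 3954 / 649 = 6.0924

6.0924


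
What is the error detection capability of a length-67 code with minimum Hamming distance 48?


Detection capability = d_min - 1 = 48 - 1 = 47

47 errors


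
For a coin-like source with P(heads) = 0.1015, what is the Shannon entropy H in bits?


H = -p*log2(p) - (1-p)*log2(1-p). -0.1015*log2(0.1015) = 0.334996; -0.8985*log2(0.8985) = 0.138737. H = 0.334996 + 0.138737 = 0.4737

0.4737 bits


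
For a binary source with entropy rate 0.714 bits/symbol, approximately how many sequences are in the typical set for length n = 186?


log2|A_typical| = nH = 186 * 0.714 = 132.804, so |A_typical| ~ 2^132.804 = 9.506e+39

9.506e+39


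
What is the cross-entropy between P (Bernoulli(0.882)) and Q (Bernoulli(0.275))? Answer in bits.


H(P,Q) = -p*log2(q) - (1-p)*log2(1-q). -0.882*log2(0.275) = 1.642722; -0.118*log2(0.725) = 0.054746. H(P,Q) = 1.642722 + 0.054746 = 1.6975

1.6975 bits


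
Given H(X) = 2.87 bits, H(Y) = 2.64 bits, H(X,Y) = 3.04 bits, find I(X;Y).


I(X;Y) = H(X) + H(Y) - H(X,Y) = 2.87 + 2.64 - 3.04 = 2.47

2.47 bits


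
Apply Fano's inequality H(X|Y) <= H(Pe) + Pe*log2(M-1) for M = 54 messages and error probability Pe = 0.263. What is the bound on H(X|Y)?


H(Pe) = -Pe*log2(Pe) - (1-Pe)*log2(1-Pe) = -0.263*log2(0.263) - 0.737*log2(0.737) = 0.506766 + 0.324474 = 0.8312. Pe*log2(M-1) = 0.263*log2(53) = 1.506443. Bound = H(Pe) + Pe*log2(M-1) = 0.506766 + 0.324474 + 1.506443 = 2.3377

2.3377 bits


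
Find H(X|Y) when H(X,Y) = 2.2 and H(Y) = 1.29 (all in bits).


H(X|Y) = H(X,Y) - H(Y) = 2.2 - 1.29 = 0.91

0.91 bits


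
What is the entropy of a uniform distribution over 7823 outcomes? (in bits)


H = log2(n) = log2(7823) = 12.9335

12.9335 bits


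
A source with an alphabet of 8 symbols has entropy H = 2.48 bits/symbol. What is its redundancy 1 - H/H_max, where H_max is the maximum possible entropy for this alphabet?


H_max = log2(K) = log2(8) = 3.0 bits/symbol. Redundancy = 1 - H/H_max = 1 - 2.48/3.0 = 1 - 0.8267 = 0.1733

0.1733


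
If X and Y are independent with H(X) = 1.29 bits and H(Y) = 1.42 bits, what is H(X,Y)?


For independent variables, H(X,Y) = H(X) + H(Y) = 1.29 + 1.42 = 2.71

2.71 bits


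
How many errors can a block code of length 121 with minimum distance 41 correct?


Correction capability = floor((d-1)/2) = floor((41-1)/2) = 20

20 errors


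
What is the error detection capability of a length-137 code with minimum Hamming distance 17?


Detection capability = d_min - 1 = 17 - 1 = 16

16 errors


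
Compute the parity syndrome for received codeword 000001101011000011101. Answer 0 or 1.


Syndrome = XOR of all bits = 0 XOR 0 XOR 0 XOR 0 XOR 0 XOR 1 XOR 1 XOR 0 XOR 1 XOR 0 XOR 1 XOR 1 XOR 0 XOR 0 XOR 0 XOR 0 XOR 1 XOR 1 XOR 1 XOR 0 XOR 1 = 1

1


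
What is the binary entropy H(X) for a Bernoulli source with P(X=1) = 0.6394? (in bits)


H = -p*log2(p) - (1-p)*log2(1-p). -0.6394*log2(0.6394) = 0.412547; -0.3606*log2(0.3606) = 0.530633. H = 0.412547 + 0.530633 = 0.9432

0.9432 bits


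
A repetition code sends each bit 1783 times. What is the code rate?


Rate = k/n = 1/1783

1/1783


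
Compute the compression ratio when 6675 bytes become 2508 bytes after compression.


Ratio = original / compressed = 6675 / 2508 = 2.6615

2.6615


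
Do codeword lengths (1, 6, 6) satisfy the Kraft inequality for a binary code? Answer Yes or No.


Kraft sum = sum(2^(-l_i)) = 0.5312, need <= 1. Result: satisfied (a binary prefix-free code with these lengths exists)

Yes


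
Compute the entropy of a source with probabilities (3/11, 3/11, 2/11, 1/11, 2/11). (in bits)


H = -sum(p_i * log2(p_i)). Terms: -(3/11)*log2(3/11) = 0.511219; -(3/11)*log2(3/11) = 0.511219; -(2/11)*log2(2/11) = 0.447169; -(1/11)*log2(1/11) = 0.314494; -(2/11)*log2(2/11) = 0.447169. H = 0.511219 + 0.511219 + 0.447169 + 0.314494 + 0.447169 = 2.2313

2.2313 bits


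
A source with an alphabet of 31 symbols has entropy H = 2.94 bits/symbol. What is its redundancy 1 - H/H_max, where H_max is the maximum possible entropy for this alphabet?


H_max = log2(K) = log2(31) = 4.9542 bits/symbol. Redundancy = 1 - H/H_max = 1 - 2.94/4.9542 = 1 - 0.5934 = 0.4066

0.4066


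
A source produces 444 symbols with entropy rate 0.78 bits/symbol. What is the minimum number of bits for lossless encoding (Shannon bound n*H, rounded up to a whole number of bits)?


Minimum bits >= n * H = 444 * 0.78 = 346.32, rounded up to a whole number of bits = 347

347 bits


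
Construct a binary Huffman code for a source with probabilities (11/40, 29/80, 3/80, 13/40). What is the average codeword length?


Huffman construction (repeatedly merge the two least-probable nodes; each merge adds 1 bit to every symbol beneath it): 3/80 + 11/40 = 5/16; 5/16 + 13/40 = 51/80; 29/80 + 51/80 = 1. Resulting codeword lengths (in the order the probabilities were given): (3, 1, 3, 2). L_avg = sum(p_i * l_i) = 11/40*3 + 29/80*1 + 3/80*3 + 13/40*2 = 39/20 = 1.95

1.95 bits


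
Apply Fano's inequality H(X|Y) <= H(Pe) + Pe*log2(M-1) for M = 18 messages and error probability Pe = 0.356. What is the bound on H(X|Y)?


H(Pe) = -Pe*log2(Pe) - (1-Pe)*log2(1-Pe) = -0.356*log2(0.356) - 0.644*log2(0.644) = 0.530458 + 0.408855 = 0.9393. Pe*log2(M-1) = 0.356*log2(17) = 1.455137. Bound = H(Pe) + Pe*log2(M-1) = 0.530458 + 0.408855 + 1.455137 = 2.3944

2.3944 bits


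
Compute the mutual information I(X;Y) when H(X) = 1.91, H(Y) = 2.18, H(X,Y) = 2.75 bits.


I(X;Y) = H(X) + H(Y) - H(X,Y) = 1.91 + 2.18 - 2.75 = 1.34

1.34 bits


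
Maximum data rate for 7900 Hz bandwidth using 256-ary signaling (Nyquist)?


Rate = 2 * B * log2(M) = 2 * 7900 * 8.0 = 126400.0

126400.0 bps


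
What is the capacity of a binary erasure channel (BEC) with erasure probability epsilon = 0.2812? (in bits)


C = 1 - epsilon = 1 - 0.2812 = 0.7188

0.7188 bits


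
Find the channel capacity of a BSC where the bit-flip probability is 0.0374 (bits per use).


H(p) = -p*log2(p) - (1-p)*log2(1-p) = -0.0374*log2(0.0374) - 0.9626*log2(0.9626) = 0.177307 + 0.052935 = 0.2302. C = 1 - H(p) = 1 - 0.2302 = 0.7698

0.7698 bits


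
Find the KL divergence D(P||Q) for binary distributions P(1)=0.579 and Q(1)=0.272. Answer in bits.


KL = p*log2(p/q) + (1-p)*log2((1-p)/(1-q)) = 0.579*log2(0.579/0.272) + 0.421*log2(0.421/0.728) = 0.2984

0.2984 bits


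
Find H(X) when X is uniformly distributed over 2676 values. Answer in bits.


H = log2(n) = log2(2676) = 11.3859

11.3859 bits


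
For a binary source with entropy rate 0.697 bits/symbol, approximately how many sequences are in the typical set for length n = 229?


log2|A_typical| = nH = 229 * 0.697 = 159.613, so |A_typical| ~ 2^159.613 = 1.118e+48

1.118e+48


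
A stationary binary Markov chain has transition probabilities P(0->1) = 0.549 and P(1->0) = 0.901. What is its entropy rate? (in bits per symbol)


Stationary distribution: pi_0 = p10/(p01+p10) = 0.6214, pi_1 = 0.3786. Entropy rate H' = pi_0*H(p01) + pi_1*H(p10) = 0.6214*0.9931 + 0.3786*0.4658 = 0.7934

0.7934 bits/symbol


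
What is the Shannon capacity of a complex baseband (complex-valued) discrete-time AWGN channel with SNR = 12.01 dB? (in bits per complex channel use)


SNR_linear = 10^(12.01/10) = 15.8855; C = log2(1 + SNR_linear) = log2(1 + 15.8855) = 4.0777

4.0777 bits/channel use


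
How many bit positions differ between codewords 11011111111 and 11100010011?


Count differing positions: . . ^ ^ ^ ^ . ^ ^ . . = 6 differences

6


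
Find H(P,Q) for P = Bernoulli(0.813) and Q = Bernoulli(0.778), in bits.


H(P,Q) = -p*log2(q) - (1-p)*log2(1-q). -0.813*log2(0.778) = 0.294434; -0.187*log2(0.222) = 0.406046. H(P,Q) = 0.294434 + 0.406046 = 0.7005

0.7005 bits


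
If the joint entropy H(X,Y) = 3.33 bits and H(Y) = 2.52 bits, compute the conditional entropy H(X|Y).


H(X|Y) = H(X,Y) - H(Y) = 3.33 - 2.52 = 0.81

0.81 bits


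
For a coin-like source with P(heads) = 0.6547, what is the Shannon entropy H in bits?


H = -p*log2(p) - (1-p)*log2(1-p). -0.6547*log2(0.6547) = 0.400083; -0.3453*log2(0.3453) = 0.529717. H = 0.400083 + 0.529717 = 0.9298

0.9298 bits


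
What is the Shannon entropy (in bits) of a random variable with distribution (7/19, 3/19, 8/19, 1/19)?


H = -sum(p_i * log2(p_i)). Terms: -(7/19)*log2(7/19) = 0.530737; -(3/19)*log2(3/19) = 0.420468; -(8/19)*log2(8/19) = 0.525443; -(1/19)*log2(1/19) = 0.223575. H = 0.530737 + 0.420468 + 0.525443 + 0.223575 = 1.7002

1.7002 bits


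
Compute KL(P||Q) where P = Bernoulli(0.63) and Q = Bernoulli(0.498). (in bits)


KL = p*log2(p/q) + (1-p)*log2((1-p)/(1-q)) = 0.63*log2(0.63/0.498) + 0.37*log2(0.37/0.502) = 0.0508

0.0508 bits


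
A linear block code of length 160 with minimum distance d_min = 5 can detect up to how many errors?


Detection capability = d_min - 1 = 5 - 1 = 4

4 errors


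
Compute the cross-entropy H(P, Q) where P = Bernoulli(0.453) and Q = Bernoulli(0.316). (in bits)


H(P,Q) = -p*log2(q) - (1-p)*log2(1-q). -0.453*log2(0.316) = 0.752888; -0.547*log2(0.684) = 0.299719. H(P,Q) = 0.752888 + 0.299719 = 1.0526

1.0526 bits


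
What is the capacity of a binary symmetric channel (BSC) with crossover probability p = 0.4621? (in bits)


H(p) = -p*log2(p) - (1-p)*log2(1-p) = -0.4621*log2(0.4621) - 0.5379*log2(0.5379) = 0.514651 + 0.481200 = 0.9959. C = 1 - H(p) = 1 - 0.9959 = 0.0041

0.0041 bits


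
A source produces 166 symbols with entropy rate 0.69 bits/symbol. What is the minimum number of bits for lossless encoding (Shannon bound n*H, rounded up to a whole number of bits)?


Minimum bits >= n * H = 166 * 0.69 = 114.54, rounded up to a whole number of bits = 115

115 bits
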